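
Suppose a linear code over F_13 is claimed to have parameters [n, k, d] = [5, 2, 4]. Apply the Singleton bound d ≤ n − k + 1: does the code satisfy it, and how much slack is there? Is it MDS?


Singleton RHS = n − k + 1 = 4, slack = 0, bound satisfied, MDS.

Singleton bound: d ≤ n − k + 1.
Here n = 5, k = 2, so n − k + 1 = 4.
Given d = 4, check d ≤ 4: YES.
Slack = (n − k + 1) − d = 0.
The code is MDS (slack = 0).
Description: the claimed parameters are [5, 2, 4]_13; such a code would be MDS (meets Singleton bound).


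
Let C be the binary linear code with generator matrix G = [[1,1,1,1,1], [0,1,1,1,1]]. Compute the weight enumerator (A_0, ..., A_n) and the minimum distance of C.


Weight distribution: A_0 = 1, A_1 = 1, A_4 = 1, A_5 = 1. Minimum distance d = 1.

Enumerate all 2^2 = 4 messages m ∈ F_2^2.
For each, compute codeword c = mG in F_2^5, then tally its weight.
  m = 00 → c = 00000, weight = 0.
  m = 10 → c = 11111, weight = 5.
  m = 01 → c = 01111, weight = 4.
  m = 11 → c = 10000, weight = 1.
Tally weights:
  weight 0: 1 codewords.
  weight 1: 1 codewords.
  weight 4: 1 codewords.
  weight 5: 1 codewords.
Minimum distance d = smallest w > 0 with A_w > 0 = 1.
Sanity: Σ A_w = 4 = 2^2 = 4 ✓.


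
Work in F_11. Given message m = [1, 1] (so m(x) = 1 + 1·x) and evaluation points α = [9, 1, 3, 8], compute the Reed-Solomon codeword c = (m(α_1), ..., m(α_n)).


c = [10, 2, 4, 9]

Message polynomial: m(x) = 1 + 1·x (mod 11).
For each evaluation point α_i, compute m(α_i) mod 11:
  α_1 = 9: Horner steps 1 → 10, so m(9) = 10.
  α_2 = 1: Horner steps 1 → 2, so m(1) = 2.
  α_3 = 3: Horner steps 1 → 4, so m(3) = 4.
  α_4 = 8: Horner steps 1 → 9, so m(8) = 9.
Codeword c = [10, 2, 4, 9] ∈ F_11^4.


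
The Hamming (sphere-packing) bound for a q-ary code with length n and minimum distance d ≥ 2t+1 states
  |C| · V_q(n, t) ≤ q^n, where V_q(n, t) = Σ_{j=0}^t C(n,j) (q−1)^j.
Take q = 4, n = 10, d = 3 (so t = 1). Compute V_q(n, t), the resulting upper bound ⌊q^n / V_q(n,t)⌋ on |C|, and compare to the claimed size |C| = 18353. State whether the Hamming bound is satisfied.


V_q(n, t) = 31, q^n = 1048576, Hamming bound = 33825, |C| = 18353 ≤ bound (satisfied).

Step 1: Compute V_q(n, t) = Σ_{j=0}^1 C(n, j) (q−1)^j.
  j = 0: C(10,0)·(3)^0 = 1·1 = 1.
  j = 1: C(10,1)·(3)^1 = 10·3 = 30.
  V_q(n, t) = 1 + 30 = 31.
Step 2: q^n = 4^10 = 1048576.
Step 3: Hamming bound ⌊q^n / V_q(n,t)⌋ = ⌊1048576/31⌋ = 33825.
Step 4: Compare |C| = 18353 to 33825: satisfied.
The claimed |C| lies below the Hamming bound.


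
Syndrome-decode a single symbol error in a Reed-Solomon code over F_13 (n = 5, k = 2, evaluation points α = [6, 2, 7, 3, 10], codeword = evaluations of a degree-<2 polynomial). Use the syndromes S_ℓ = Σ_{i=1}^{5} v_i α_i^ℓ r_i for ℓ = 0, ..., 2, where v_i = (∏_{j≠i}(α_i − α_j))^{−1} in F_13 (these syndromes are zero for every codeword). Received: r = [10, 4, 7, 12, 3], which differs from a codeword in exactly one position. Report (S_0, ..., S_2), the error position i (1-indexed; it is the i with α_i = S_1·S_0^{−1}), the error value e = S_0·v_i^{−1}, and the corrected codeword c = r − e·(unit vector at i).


S = (3, 8, 4), error at position 3, error magnitude e = 2, c = [10, 4, 5, 12, 3].

Step 1: column multipliers v_i = (∏_{j≠i}(α_i − α_j))^{−1} mod 13.
  i = 1 (α = 6): (6−2)(6−7)(6−3)(6−10) = 4·(−1)·3·(−4) = 48 ≡ 9, so v_1 = 9^{−1} = 3 (mod 13).
  i = 2 (α = 2): (2−6)(2−7)(2−3)(2−10) = (−4)·(−5)·(−1)·(−8) = 160 ≡ 4, so v_2 = 4^{−1} = 10 (mod 13).
  i = 3 (α = 7): (7−6)(7−2)(7−3)(7−10) = 1·5·4·(−3) = −60 ≡ 5, so v_3 = 5^{−1} = 8 (mod 13).
  i = 4 (α = 3): (3−6)(3−2)(3−7)(3−10) = (−3)·1·(−4)·(−7) = −84 ≡ 7, so v_4 = 7^{−1} = 2 (mod 13).
  i = 5 (α = 10): (10−6)(10−2)(10−7)(10−3) = 4·8·3·7 = 672 ≡ 9, so v_5 = 9^{−1} = 3 (mod 13).
  v = [3, 10, 8, 2, 3].
Step 2: syndromes of r = [10, 4, 7, 12, 3] (all sums mod 13).
  S_0 = Σ v_i r_i = 3·10 + 10·4 + 8·7 + 2·12 + 3·3 = 159 ≡ 3.
  S_1 = Σ v_i α_i r_i = 3·6·10 + 10·2·4 + 8·7·7 + 2·3·12 + 3·10·3 = 814 ≡ 8.
  α_i^2 mod 13 = [10, 4, 10, 9, 9].
  S_2 = Σ v_i α_i^2 r_i = 3·10·10 + 10·4·4 + 8·10·7 + 2·9·12 + 3·9·3 = 1317 ≡ 4.
  S = (3, 8, 4) ≠ 0, so r is not a codeword (an error is present).
Step 3: locate the error. For a single error e at position i, S_ℓ = v_i·e·α_i^ℓ, so α_err = S_1/S_0.
  S_0^{−1} = 3^{−1} = 9 (mod 13), so α_err = 8·9 = 72 ≡ 7 = α_3. Error position i = 3.
  Consistency check: S_2/S_1 = 4·5 = 20 ≡ 7 = α_err ✓ (single-error assumption holds).
Step 4: error magnitude e = S_0/v_3 = S_0·∏_{j≠3}(α_3 − α_j) = 3·5 = 15 ≡ 2 (mod 13).
Step 5: correct position 3: c_3 = r_3 − e = 7 − 2 ≡ 5 (mod 13). Hence c = [10, 4, 5, 12, 3].
  Check: interpolating c through the α_i gives m(x) = 1 + 8·x (degree < 2) with m(α_i) = c_i for every i, so c is indeed a codeword.


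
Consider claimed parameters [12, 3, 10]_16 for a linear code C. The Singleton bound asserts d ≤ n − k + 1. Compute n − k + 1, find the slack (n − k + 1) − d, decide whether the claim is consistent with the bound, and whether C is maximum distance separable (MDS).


Singleton RHS = n − k + 1 = 10, slack = 0, bound satisfied, MDS.

Singleton bound: d ≤ n − k + 1.
Here n = 12, k = 3, so n − k + 1 = 10.
Given d = 10, check d ≤ 10: YES.
Slack = (n − k + 1) − d = 0.
The code is MDS (slack = 0).
Description: the claimed parameters are [12, 3, 10]_16; such a code would be MDS (meets Singleton bound).


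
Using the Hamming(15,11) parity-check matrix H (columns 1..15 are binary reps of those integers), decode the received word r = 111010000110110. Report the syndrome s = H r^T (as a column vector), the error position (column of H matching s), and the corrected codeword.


s = (0, 1, 1, 1)^T, error position = 7, corrected codeword c = 111010100110110

Compute s = H r^T mod 2 one row at a time:
  s_1 = 0 + 0 + 1 + 1 + 0 + 1 + 1 + 0 = 4 ≡ 0 (mod 2).
  s_2 = 0 + 1 + 0 + 0 + 0 + 1 + 1 + 0 = 3 ≡ 1 (mod 2).
  s_3 = 1 + 1 + 0 + 0 + 1 + 1 + 1 + 0 = 5 ≡ 1 (mod 2).
  s_4 = 1 + 1 + 1 + 0 + 0 + 1 + 1 + 0 = 5 ≡ 1 (mod 2).
s = (0, 1, 1, 1)^T — this equals column 7 of H (binary 0111), so error is at position 7.
Correct: flip bit 7 of r = 111010000110110 to get c = 111010100110110.


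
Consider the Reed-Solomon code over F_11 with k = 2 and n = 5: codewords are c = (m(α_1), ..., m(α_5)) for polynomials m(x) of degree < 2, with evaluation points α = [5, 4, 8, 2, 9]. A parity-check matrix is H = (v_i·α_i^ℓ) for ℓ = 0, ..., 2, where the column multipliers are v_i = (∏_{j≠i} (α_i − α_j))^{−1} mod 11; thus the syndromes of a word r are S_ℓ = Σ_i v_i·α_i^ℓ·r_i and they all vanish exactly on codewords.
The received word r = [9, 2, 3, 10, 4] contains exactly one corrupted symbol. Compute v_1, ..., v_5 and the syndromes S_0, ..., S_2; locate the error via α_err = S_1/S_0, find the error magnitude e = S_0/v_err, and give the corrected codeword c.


S = (10, 3, 2), error at position 3, error magnitude e = 6, c = [9, 2, 8, 10, 4].

Step 1: column multipliers v_i = (∏_{j≠i}(α_i − α_j))^{−1} mod 11.
  i = 1 (α = 5): (5−4)(5−8)(5−2)(5−9) = 1·(−3)·3·(−4) = 36 ≡ 3, so v_1 = 3^{−1} = 4 (mod 11).
  i = 2 (α = 4): (4−5)(4−8)(4−2)(4−9) = (−1)·(−4)·2·(−5) = −40 ≡ 4, so v_2 = 4^{−1} = 3 (mod 11).
  i = 3 (α = 8): (8−5)(8−4)(8−2)(8−9) = 3·4·6·(−1) = −72 ≡ 5, so v_3 = 5^{−1} = 9 (mod 11).
  i = 4 (α = 2): (2−5)(2−4)(2−8)(2−9) = (−3)·(−2)·(−6)·(−7) = 252 ≡ 10, so v_4 = 10^{−1} = 10 (mod 11).
  i = 5 (α = 9): (9−5)(9−4)(9−8)(9−2) = 4·5·1·7 = 140 ≡ 8, so v_5 = 8^{−1} = 7 (mod 11).
  v = [4, 3, 9, 10, 7].
Step 2: syndromes of r = [9, 2, 3, 10, 4] (all sums mod 11).
  S_0 = Σ v_i r_i = 4·9 + 3·2 + 9·3 + 10·10 + 7·4 = 197 ≡ 10.
  S_1 = Σ v_i α_i r_i = 4·5·9 + 3·4·2 + 9·8·3 + 10·2·10 + 7·9·4 = 872 ≡ 3.
  α_i^2 mod 11 = [3, 5, 9, 4, 4].
  S_2 = Σ v_i α_i^2 r_i = 4·3·9 + 3·5·2 + 9·9·3 + 10·4·10 + 7·4·4 = 893 ≡ 2.
  S = (10, 3, 2) ≠ 0, so r is not a codeword (an error is present).
Step 3: locate the error. For a single error e at position i, S_ℓ = v_i·e·α_i^ℓ, so α_err = S_1/S_0.
  S_0^{−1} = 10^{−1} = 10 (mod 11), so α_err = 3·10 = 30 ≡ 8 = α_3. Error position i = 3.
  Consistency check: S_2/S_1 = 2·4 = 8 ≡ 8 = α_err ✓ (single-error assumption holds).
Step 4: error magnitude e = S_0/v_3 = S_0·∏_{j≠3}(α_3 − α_j) = 10·5 = 50 ≡ 6 (mod 11).
Step 5: correct position 3: c_3 = r_3 − e = 3 − 6 ≡ 8 (mod 11). Hence c = [9, 2, 8, 10, 4].
  Check: interpolating c through the α_i gives m(x) = 7 + 7·x (degree < 2) with m(α_i) = c_i for every i, so c is indeed a codeword.


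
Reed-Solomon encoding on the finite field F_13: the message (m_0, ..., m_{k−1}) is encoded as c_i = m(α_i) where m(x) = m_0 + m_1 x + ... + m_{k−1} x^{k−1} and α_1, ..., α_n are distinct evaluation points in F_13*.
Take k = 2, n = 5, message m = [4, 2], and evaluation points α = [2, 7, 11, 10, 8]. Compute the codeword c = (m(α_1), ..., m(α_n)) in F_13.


c = [8, 5, 0, 11, 7]

Message polynomial: m(x) = 4 + 2·x (mod 13).
For each evaluation point α_i, compute m(α_i) mod 13:
  α_1 = 2: Horner steps 2 → 8, so m(2) = 8.
  α_2 = 7: Horner steps 2 → 5, so m(7) = 5.
  α_3 = 11: Horner steps 2 → 0, so m(11) = 0.
  α_4 = 10: Horner steps 2 → 11, so m(10) = 11.
  α_5 = 8: Horner steps 2 → 7, so m(8) = 7.
Codeword c = [8, 5, 0, 11, 7] ∈ F_13^5.


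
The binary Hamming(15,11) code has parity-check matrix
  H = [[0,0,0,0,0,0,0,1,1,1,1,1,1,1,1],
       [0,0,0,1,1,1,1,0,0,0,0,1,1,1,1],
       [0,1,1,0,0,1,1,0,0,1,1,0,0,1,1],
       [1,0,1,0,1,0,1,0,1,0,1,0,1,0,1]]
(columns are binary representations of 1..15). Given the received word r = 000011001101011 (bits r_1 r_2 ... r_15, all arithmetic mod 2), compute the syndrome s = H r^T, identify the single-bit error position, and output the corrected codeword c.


s = (1, 1, 0, 1)^T, error position = 13, corrected codeword c = 000011001101111

Compute s = H r^T mod 2 one row at a time:
  s_1 = 0 + 1 + 1 + 0 + 1 + 0 + 1 + 1 = 5 ≡ 1 (mod 2).
  s_2 = 0 + 1 + 1 + 0 + 1 + 0 + 1 + 1 = 5 ≡ 1 (mod 2).
  s_3 = 0 + 0 + 1 + 0 + 1 + 0 + 1 + 1 = 4 ≡ 0 (mod 2).
  s_4 = 0 + 0 + 1 + 0 + 1 + 0 + 0 + 1 = 3 ≡ 1 (mod 2).
s = (1, 1, 0, 1)^T — this equals column 13 of H (binary 1101), so error is at position 13.
Correct: flip bit 13 of r = 000011001101011 to get c = 000011001101111.


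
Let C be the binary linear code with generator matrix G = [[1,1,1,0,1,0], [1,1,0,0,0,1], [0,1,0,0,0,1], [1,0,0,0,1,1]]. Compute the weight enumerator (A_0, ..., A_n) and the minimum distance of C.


Weight distribution: A_0 = 1, A_1 = 2, A_2 = 4, A_3 = 6, A_4 = 3. Minimum distance d = 1.

Enumerate all 2^4 = 16 messages m ∈ F_2^4.
For each, compute codeword c = mG in F_2^6, then tally its weight.
  m = 0000 → c = 000000, weight = 0.
  m = 1000 → c = 111010, weight = 4.
  m = 0100 → c = 110001, weight = 3.
  m = 1100 → c = 001011, weight = 3.
  m = 0010 → c = 010001, weight = 2.
  m = 1010 → c = 101011, weight = 4.
  m = 0110 → c = 100000, weight = 1.
  m = 1110 → c = 011010, weight = 3.
  m = 0001 → c = 100011, weight = 3.
  m = 1001 → c = 011001, weight = 3.
  m = 0101 → c = 010010, weight = 2.
  m = 1101 → c = 101000, weight = 2.
  m = 0011 → c = 110010, weight = 3.
  m = 1011 → c = 001000, weight = 1.
  m = 0111 → c = 000011, weight = 2.
  m = 1111 → c = 111001, weight = 4.
Tally weights:
  weight 0: 1 codewords.
  weight 1: 2 codewords.
  weight 2: 4 codewords.
  weight 3: 6 codewords.
  weight 4: 3 codewords.
Minimum distance d = smallest w > 0 with A_w > 0 = 1.
Sanity: Σ A_w = 16 = 2^4 = 16 ✓.


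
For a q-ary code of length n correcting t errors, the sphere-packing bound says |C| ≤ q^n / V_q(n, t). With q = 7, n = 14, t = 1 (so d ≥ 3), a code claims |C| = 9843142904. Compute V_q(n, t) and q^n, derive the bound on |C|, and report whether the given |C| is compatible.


V_q(n, t) = 85, q^n = 678223072849, Hamming bound = 7979094974, |C| = 9843142904 > bound (violated).

Step 1: Compute V_q(n, t) = Σ_{j=0}^1 C(n, j) (q−1)^j.
  j = 0: C(14,0)·(6)^0 = 1·1 = 1.
  j = 1: C(14,1)·(6)^1 = 14·6 = 84.
  V_q(n, t) = 1 + 84 = 85.
Step 2: q^n = 7^14 = 678223072849.
Step 3: Hamming bound ⌊q^n / V_q(n,t)⌋ = ⌊678223072849/85⌋ = 7979094974.
Step 4: Compare |C| = 9843142904 to 7979094974: violated.
The claimed |C| lies above the Hamming bound, so no 7-ary code of length 14 with d ≥ 3 can have 9843142904 codewords.


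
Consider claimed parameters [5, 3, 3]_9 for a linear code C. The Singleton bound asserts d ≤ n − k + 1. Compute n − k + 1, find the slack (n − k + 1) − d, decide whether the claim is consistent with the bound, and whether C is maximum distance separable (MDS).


Singleton RHS = n − k + 1 = 3, slack = 0, bound satisfied, MDS.

Singleton bound: d ≤ n − k + 1.
Here n = 5, k = 3, so n − k + 1 = 3.
Given d = 3, check d ≤ 3: YES.
Slack = (n − k + 1) − d = 0.
The code is MDS (slack = 0).
Description: the claimed parameters are [5, 3, 3]_9; such a code would be MDS (meets Singleton bound).


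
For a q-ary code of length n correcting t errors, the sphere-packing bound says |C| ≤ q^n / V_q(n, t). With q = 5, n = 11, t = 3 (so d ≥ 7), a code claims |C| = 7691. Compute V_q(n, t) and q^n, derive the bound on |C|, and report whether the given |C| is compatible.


V_q(n, t) = 11485, q^n = 48828125, Hamming bound = 4251, |C| = 7691 > bound (violated).

Step 1: Compute V_q(n, t) = Σ_{j=0}^3 C(n, j) (q−1)^j.
  j = 0: C(11,0)·(4)^0 = 1·1 = 1.
  j = 1: C(11,1)·(4)^1 = 11·4 = 44.
  j = 2: C(11,2)·(4)^2 = 55·16 = 880.
  j = 3: C(11,3)·(4)^3 = 165·64 = 10560.
  V_q(n, t) = 1 + 44 + 880 + 10560 = 11485.
Step 2: q^n = 5^11 = 48828125.
Step 3: Hamming bound ⌊q^n / V_q(n,t)⌋ = ⌊48828125/11485⌋ = 4251.
Step 4: Compare |C| = 7691 to 4251: violated.
The claimed |C| lies above the Hamming bound, so no 5-ary code of length 11 with d ≥ 7 can have 7691 codewords.


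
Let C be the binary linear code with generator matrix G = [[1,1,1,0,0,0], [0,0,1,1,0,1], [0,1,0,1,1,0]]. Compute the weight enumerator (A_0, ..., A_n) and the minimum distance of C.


Weight distribution: A_0 = 1, A_3 = 4, A_4 = 3. Minimum distance d = 3.

Enumerate all 2^3 = 8 messages m ∈ F_2^3.
For each, compute codeword c = mG in F_2^6, then tally its weight.
  m = 000 → c = 000000, weight = 0.
  m = 100 → c = 111000, weight = 3.
  m = 010 → c = 001101, weight = 3.
  m = 110 → c = 110101, weight = 4.
  m = 001 → c = 010110, weight = 3.
  m = 101 → c = 101110, weight = 4.
  m = 011 → c = 011011, weight = 4.
  m = 111 → c = 100011, weight = 3.
Tally weights:
  weight 0: 1 codewords.
  weight 3: 4 codewords.
  weight 4: 3 codewords.
Minimum distance d = smallest w > 0 with A_w > 0 = 3.
Sanity: Σ A_w = 8 = 2^3 = 8 ✓.


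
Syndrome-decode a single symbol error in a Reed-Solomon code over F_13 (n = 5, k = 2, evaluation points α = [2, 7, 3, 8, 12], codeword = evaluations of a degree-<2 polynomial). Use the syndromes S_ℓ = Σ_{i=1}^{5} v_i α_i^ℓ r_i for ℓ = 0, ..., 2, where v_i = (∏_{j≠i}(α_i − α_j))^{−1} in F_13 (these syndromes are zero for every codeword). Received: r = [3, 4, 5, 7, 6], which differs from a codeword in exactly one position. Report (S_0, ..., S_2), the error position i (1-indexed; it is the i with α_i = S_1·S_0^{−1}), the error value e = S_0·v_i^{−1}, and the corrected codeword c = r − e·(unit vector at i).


S = (1, 2, 4), error at position 1, error magnitude e = 1, c = [2, 4, 5, 7, 6].

Step 1: column multipliers v_i = (∏_{j≠i}(α_i − α_j))^{−1} mod 13.
  i = 1 (α = 2): (2−7)(2−3)(2−8)(2−12) = (−5)·(−1)·(−6)·(−10) = 300 ≡ 1, so v_1 = 1^{−1} = 1 (mod 13).
  i = 2 (α = 7): (7−2)(7−3)(7−8)(7−12) = 5·4·(−1)·(−5) = 100 ≡ 9, so v_2 = 9^{−1} = 3 (mod 13).
  i = 3 (α = 3): (3−2)(3−7)(3−8)(3−12) = 1·(−4)·(−5)·(−9) = −180 ≡ 2, so v_3 = 2^{−1} = 7 (mod 13).
  i = 4 (α = 8): (8−2)(8−7)(8−3)(8−12) = 6·1·5·(−4) = −120 ≡ 10, so v_4 = 10^{−1} = 4 (mod 13).
  i = 5 (α = 12): (12−2)(12−7)(12−3)(12−8) = 10·5·9·4 = 1800 ≡ 6, so v_5 = 6^{−1} = 11 (mod 13).
  v = [1, 3, 7, 4, 11].
Step 2: syndromes of r = [3, 4, 5, 7, 6] (all sums mod 13).
  S_0 = Σ v_i r_i = 1·3 + 3·4 + 7·5 + 4·7 + 11·6 = 144 ≡ 1.
  S_1 = Σ v_i α_i r_i = 1·2·3 + 3·7·4 + 7·3·5 + 4·8·7 + 11·12·6 = 1211 ≡ 2.
  α_i^2 mod 13 = [4, 10, 9, 12, 1].
  S_2 = Σ v_i α_i^2 r_i = 1·4·3 + 3·10·4 + 7·9·5 + 4·12·7 + 11·1·6 = 849 ≡ 4.
  S = (1, 2, 4) ≠ 0, so r is not a codeword (an error is present).
Step 3: locate the error. For a single error e at position i, S_ℓ = v_i·e·α_i^ℓ, so α_err = S_1/S_0.
  S_0^{−1} = 1^{−1} = 1 (mod 13), so α_err = 2·1 = 2 ≡ 2 = α_1. Error position i = 1.
  Consistency check: S_2/S_1 = 4·7 = 28 ≡ 2 = α_err ✓ (single-error assumption holds).
Step 4: error magnitude e = S_0/v_1 = S_0·∏_{j≠1}(α_1 − α_j) = 1·1 = 1 ≡ 1 (mod 13).
Step 5: correct position 1: c_1 = r_1 − e = 3 − 1 ≡ 2 (mod 13). Hence c = [2, 4, 5, 7, 6].
  Check: interpolating c through the α_i gives m(x) = 9 + 3·x (degree < 2) with m(α_i) = c_i for every i, so c is indeed a codeword.


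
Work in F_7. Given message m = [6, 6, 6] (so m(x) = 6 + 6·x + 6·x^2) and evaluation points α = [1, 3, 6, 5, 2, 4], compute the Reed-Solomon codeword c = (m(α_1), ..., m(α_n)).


c = [4, 1, 6, 4, 0, 0]

Message polynomial: m(x) = 6 + 6·x + 6·x^2 (mod 7).
For each evaluation point α_i, compute m(α_i) mod 7:
  α_1 = 1: Horner steps 6 → 5 → 4, so m(1) = 4.
  α_2 = 3: Horner steps 6 → 3 → 1, so m(3) = 1.
  α_3 = 6: Horner steps 6 → 0 → 6, so m(6) = 6.
  α_4 = 5: Horner steps 6 → 1 → 4, so m(5) = 4.
  α_5 = 2: Horner steps 6 → 4 → 0, so m(2) = 0.
  α_6 = 4: Horner steps 6 → 2 → 0, so m(4) = 0.
Codeword c = [4, 1, 6, 4, 0, 0] ∈ F_7^6.


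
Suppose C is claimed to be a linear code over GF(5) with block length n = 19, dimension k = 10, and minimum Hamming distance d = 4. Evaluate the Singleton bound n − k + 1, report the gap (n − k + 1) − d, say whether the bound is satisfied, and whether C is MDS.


Singleton RHS = n − k + 1 = 10, slack = 6, bound satisfied, not MDS.

Singleton bound: d ≤ n − k + 1.
Here n = 19, k = 10, so n − k + 1 = 10.
Given d = 4, check d ≤ 10: YES.
Slack = (n − k + 1) − d = 6.
The code is NOT MDS (slack = 6 > 0).
Description: the claimed parameters are [19, 10, 4]_5; such a code would be non-MDS.


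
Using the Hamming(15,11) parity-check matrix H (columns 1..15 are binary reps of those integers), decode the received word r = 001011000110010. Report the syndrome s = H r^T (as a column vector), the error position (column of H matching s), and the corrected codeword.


s = (1, 1, 1, 1)^T, error position = 15, corrected codeword c = 001011000110011

Compute s = H r^T mod 2 one row at a time:
  s_1 = 0 + 0 + 1 + 1 + 0 + 0 + 1 + 0 = 3 ≡ 1 (mod 2).
  s_2 = 0 + 1 + 1 + 0 + 0 + 0 + 1 + 0 = 3 ≡ 1 (mod 2).
  s_3 = 0 + 1 + 1 + 0 + 1 + 1 + 1 + 0 = 5 ≡ 1 (mod 2).
  s_4 = 0 + 1 + 1 + 0 + 0 + 1 + 0 + 0 = 3 ≡ 1 (mod 2).
s = (1, 1, 1, 1)^T — this equals column 15 of H (binary 1111), so error is at position 15.
Correct: flip bit 15 of r = 001011000110010 to get c = 001011000110011.


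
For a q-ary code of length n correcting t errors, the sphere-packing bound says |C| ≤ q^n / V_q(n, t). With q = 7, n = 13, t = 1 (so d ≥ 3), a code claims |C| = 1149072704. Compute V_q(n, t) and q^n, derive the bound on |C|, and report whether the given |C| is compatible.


V_q(n, t) = 79, q^n = 96889010407, Hamming bound = 1226443169, |C| = 1149072704 ≤ bound (satisfied).

Step 1: Compute V_q(n, t) = Σ_{j=0}^1 C(n, j) (q−1)^j.
  j = 0: C(13,0)·(6)^0 = 1·1 = 1.
  j = 1: C(13,1)·(6)^1 = 13·6 = 78.
  V_q(n, t) = 1 + 78 = 79.
Step 2: q^n = 7^13 = 96889010407.
Step 3: Hamming bound ⌊q^n / V_q(n,t)⌋ = ⌊96889010407/79⌋ = 1226443169.
Step 4: Compare |C| = 1149072704 to 1226443169: satisfied.
The claimed |C| lies below the Hamming bound.


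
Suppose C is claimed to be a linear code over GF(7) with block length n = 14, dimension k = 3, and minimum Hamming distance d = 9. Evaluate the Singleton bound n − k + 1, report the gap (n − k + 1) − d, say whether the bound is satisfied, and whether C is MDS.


Singleton RHS = n − k + 1 = 12, slack = 3, bound satisfied, not MDS.

Singleton bound: d ≤ n − k + 1.
Here n = 14, k = 3, so n − k + 1 = 12.
Given d = 9, check d ≤ 12: YES.
Slack = (n − k + 1) − d = 3.
The code is NOT MDS (slack = 3 > 0).
Description: the claimed parameters are [14, 3, 9]_7; such a code would be non-MDS.


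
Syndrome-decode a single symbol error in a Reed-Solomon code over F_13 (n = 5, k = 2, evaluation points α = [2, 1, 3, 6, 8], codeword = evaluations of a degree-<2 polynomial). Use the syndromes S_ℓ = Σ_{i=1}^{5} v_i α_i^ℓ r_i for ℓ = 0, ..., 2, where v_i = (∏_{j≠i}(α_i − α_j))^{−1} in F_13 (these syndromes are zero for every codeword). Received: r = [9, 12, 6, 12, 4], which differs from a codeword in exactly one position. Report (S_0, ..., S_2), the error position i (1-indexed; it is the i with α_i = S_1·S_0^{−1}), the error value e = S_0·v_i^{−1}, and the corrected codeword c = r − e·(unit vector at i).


S = (8, 9, 2), error at position 4, error magnitude e = 2, c = [9, 12, 6, 10, 4].

Step 1: column multipliers v_i = (∏_{j≠i}(α_i − α_j))^{−1} mod 13.
  i = 1 (α = 2): (2−1)(2−3)(2−6)(2−8) = 1·(−1)·(−4)·(−6) = −24 ≡ 2, so v_1 = 2^{−1} = 7 (mod 13).
  i = 2 (α = 1): (1−2)(1−3)(1−6)(1−8) = (−1)·(−2)·(−5)·(−7) = 70 ≡ 5, so v_2 = 5^{−1} = 8 (mod 13).
  i = 3 (α = 3): (3−2)(3−1)(3−6)(3−8) = 1·2·(−3)·(−5) = 30 ≡ 4, so v_3 = 4^{−1} = 10 (mod 13).
  i = 4 (α = 6): (6−2)(6−1)(6−3)(6−8) = 4·5·3·(−2) = −120 ≡ 10, so v_4 = 10^{−1} = 4 (mod 13).
  i = 5 (α = 8): (8−2)(8−1)(8−3)(8−6) = 6·7·5·2 = 420 ≡ 4, so v_5 = 4^{−1} = 10 (mod 13).
  v = [7, 8, 10, 4, 10].
Step 2: syndromes of r = [9, 12, 6, 12, 4] (all sums mod 13).
  S_0 = Σ v_i r_i = 7·9 + 8·12 + 10·6 + 4·12 + 10·4 = 307 ≡ 8.
  S_1 = Σ v_i α_i r_i = 7·2·9 + 8·1·12 + 10·3·6 + 4·6·12 + 10·8·4 = 1010 ≡ 9.
  α_i^2 mod 13 = [4, 1, 9, 10, 12].
  S_2 = Σ v_i α_i^2 r_i = 7·4·9 + 8·1·12 + 10·9·6 + 4·10·12 + 10·12·4 = 1848 ≡ 2.
  S = (8, 9, 2) ≠ 0, so r is not a codeword (an error is present).
Step 3: locate the error. For a single error e at position i, S_ℓ = v_i·e·α_i^ℓ, so α_err = S_1/S_0.
  S_0^{−1} = 8^{−1} = 5 (mod 13), so α_err = 9·5 = 45 ≡ 6 = α_4. Error position i = 4.
  Consistency check: S_2/S_1 = 2·3 = 6 ≡ 6 = α_err ✓ (single-error assumption holds).
Step 4: error magnitude e = S_0/v_4 = S_0·∏_{j≠4}(α_4 − α_j) = 8·10 = 80 ≡ 2 (mod 13).
Step 5: correct position 4: c_4 = r_4 − e = 12 − 2 ≡ 10 (mod 13). Hence c = [9, 12, 6, 10, 4].
  Check: interpolating c through the α_i gives m(x) = 2 + 10·x (degree < 2) with m(α_i) = c_i for every i, so c is indeed a codeword.


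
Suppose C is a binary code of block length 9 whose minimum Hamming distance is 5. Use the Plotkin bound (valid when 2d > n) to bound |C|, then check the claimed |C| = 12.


Plotkin bound M ≤ 10; given |C| = 12 > bound (violated).

Check applicability: 2d = 10, n = 9.
2d − n = 1 > 0, so Plotkin applies.
Compute d/(2d−n) = 5/1 ≈ 5.0000.
⌊d/(2d−n)⌋ = 5.
Plotkin bound: M ≤ 2·5 = 10.
Given |C| = 12, check: VIOLATED.
This |C| is above the Plotkin bound, so no binary code with n = 9, d = 5 and 12 codewords exists.


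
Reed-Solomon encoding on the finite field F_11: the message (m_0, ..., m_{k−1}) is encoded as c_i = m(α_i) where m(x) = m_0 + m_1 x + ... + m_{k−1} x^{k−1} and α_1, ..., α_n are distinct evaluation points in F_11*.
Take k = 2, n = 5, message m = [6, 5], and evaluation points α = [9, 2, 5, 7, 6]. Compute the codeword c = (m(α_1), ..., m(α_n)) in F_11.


c = [7, 5, 9, 8, 3]

Message polynomial: m(x) = 6 + 5·x (mod 11).
For each evaluation point α_i, compute m(α_i) mod 11:
  α_1 = 9: Horner steps 5 → 7, so m(9) = 7.
  α_2 = 2: Horner steps 5 → 5, so m(2) = 5.
  α_3 = 5: Horner steps 5 → 9, so m(5) = 9.
  α_4 = 7: Horner steps 5 → 8, so m(7) = 8.
  α_5 = 6: Horner steps 5 → 3, so m(6) = 3.
Codeword c = [7, 5, 9, 8, 3] ∈ F_11^5.


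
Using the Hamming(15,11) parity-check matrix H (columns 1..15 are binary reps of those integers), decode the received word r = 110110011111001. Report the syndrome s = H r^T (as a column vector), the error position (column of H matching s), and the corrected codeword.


s = (0, 0, 0, 1)^T, error position = 1, corrected codeword c = 010110011111001

Compute s = H r^T mod 2 one row at a time:
  s_1 = 1 + 1 + 1 + 1 + 1 + 0 + 0 + 1 = 6 ≡ 0 (mod 2).
  s_2 = 1 + 1 + 0 + 0 + 1 + 0 + 0 + 1 = 4 ≡ 0 (mod 2).
  s_3 = 1 + 0 + 0 + 0 + 1 + 1 + 0 + 1 = 4 ≡ 0 (mod 2).
  s_4 = 1 + 0 + 1 + 0 + 1 + 1 + 0 + 1 = 5 ≡ 1 (mod 2).
s = (0, 0, 0, 1)^T — this equals column 1 of H (binary 0001), so error is at position 1.
Correct: flip bit 1 of r = 110110011111001 to get c = 010110011111001.


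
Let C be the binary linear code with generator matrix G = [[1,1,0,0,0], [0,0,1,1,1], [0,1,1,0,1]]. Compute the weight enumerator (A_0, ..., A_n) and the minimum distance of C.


Weight distribution: A_0 = 1, A_2 = 3, A_3 = 3, A_5 = 1. Minimum distance d = 2.

Enumerate all 2^3 = 8 messages m ∈ F_2^3.
For each, compute codeword c = mG in F_2^5, then tally its weight.
  m = 000 → c = 00000, weight = 0.
  m = 100 → c = 11000, weight = 2.
  m = 010 → c = 00111, weight = 3.
  m = 110 → c = 11111, weight = 5.
  m = 001 → c = 01101, weight = 3.
  m = 101 → c = 10101, weight = 3.
  m = 011 → c = 01010, weight = 2.
  m = 111 → c = 10010, weight = 2.
Tally weights:
  weight 0: 1 codewords.
  weight 2: 3 codewords.
  weight 3: 3 codewords.
  weight 5: 1 codewords.
Minimum distance d = smallest w > 0 with A_w > 0 = 2.
Sanity: Σ A_w = 8 = 2^3 = 8 ✓.


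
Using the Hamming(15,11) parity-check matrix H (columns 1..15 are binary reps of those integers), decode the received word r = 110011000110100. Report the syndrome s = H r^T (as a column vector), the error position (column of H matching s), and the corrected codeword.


s = (1, 1, 0, 0)^T, error position = 12, corrected codeword c = 110011000111100

Compute s = H r^T mod 2 one row at a time:
  s_1 = 0 + 0 + 1 + 1 + 0 + 1 + 0 + 0 = 3 ≡ 1 (mod 2).
  s_2 = 0 + 1 + 1 + 0 + 0 + 1 + 0 + 0 = 3 ≡ 1 (mod 2).
  s_3 = 1 + 0 + 1 + 0 + 1 + 1 + 0 + 0 = 4 ≡ 0 (mod 2).
  s_4 = 1 + 0 + 1 + 0 + 0 + 1 + 1 + 0 = 4 ≡ 0 (mod 2).
s = (1, 1, 0, 0)^T — this equals column 12 of H (binary 1100), so error is at position 12.
Correct: flip bit 12 of r = 110011000110100 to get c = 110011000111100.


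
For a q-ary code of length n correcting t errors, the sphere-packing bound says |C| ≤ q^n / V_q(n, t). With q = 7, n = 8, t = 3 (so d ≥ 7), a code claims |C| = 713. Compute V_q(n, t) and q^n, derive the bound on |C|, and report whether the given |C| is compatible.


V_q(n, t) = 13153, q^n = 5764801, Hamming bound = 438, |C| = 713 > bound (violated).

Step 1: Compute V_q(n, t) = Σ_{j=0}^3 C(n, j) (q−1)^j.
  j = 0: C(8,0)·(6)^0 = 1·1 = 1.
  j = 1: C(8,1)·(6)^1 = 8·6 = 48.
  j = 2: C(8,2)·(6)^2 = 28·36 = 1008.
  j = 3: C(8,3)·(6)^3 = 56·216 = 12096.
  V_q(n, t) = 1 + 48 + 1008 + 12096 = 13153.
Step 2: q^n = 7^8 = 5764801.
Step 3: Hamming bound ⌊q^n / V_q(n,t)⌋ = ⌊5764801/13153⌋ = 438.
Step 4: Compare |C| = 713 to 438: violated.
The claimed |C| lies above the Hamming bound, so no 7-ary code of length 8 with d ≥ 7 can have 713 codewords.


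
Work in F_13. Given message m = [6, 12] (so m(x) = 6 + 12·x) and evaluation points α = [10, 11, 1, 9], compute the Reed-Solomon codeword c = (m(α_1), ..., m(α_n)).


c = [9, 8, 5, 10]

Message polynomial: m(x) = 6 + 12·x (mod 13).
For each evaluation point α_i, compute m(α_i) mod 13:
  α_1 = 10: Horner steps 12 → 9, so m(10) = 9.
  α_2 = 11: Horner steps 12 → 8, so m(11) = 8.
  α_3 = 1: Horner steps 12 → 5, so m(1) = 5.
  α_4 = 9: Horner steps 12 → 10, so m(9) = 10.
Codeword c = [9, 8, 5, 10] ∈ F_13^4.


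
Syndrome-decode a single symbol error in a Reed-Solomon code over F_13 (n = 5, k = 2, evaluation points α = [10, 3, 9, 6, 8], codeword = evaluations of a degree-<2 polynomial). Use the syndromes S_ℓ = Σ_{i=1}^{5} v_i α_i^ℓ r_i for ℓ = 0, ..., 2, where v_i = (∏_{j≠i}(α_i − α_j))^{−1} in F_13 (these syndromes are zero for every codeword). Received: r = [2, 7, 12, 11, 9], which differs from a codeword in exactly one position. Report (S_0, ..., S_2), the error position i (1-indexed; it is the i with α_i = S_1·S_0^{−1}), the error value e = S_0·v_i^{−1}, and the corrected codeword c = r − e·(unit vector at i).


S = (10, 8, 9), error at position 4, error magnitude e = 8, c = [2, 7, 12, 3, 9].

Step 1: column multipliers v_i = (∏_{j≠i}(α_i − α_j))^{−1} mod 13.
  i = 1 (α = 10): (10−3)(10−9)(10−6)(10−8) = 7·1·4·2 = 56 ≡ 4, so v_1 = 4^{−1} = 10 (mod 13).
  i = 2 (α = 3): (3−10)(3−9)(3−6)(3−8) = (−7)·(−6)·(−3)·(−5) = 630 ≡ 6, so v_2 = 6^{−1} = 11 (mod 13).
  i = 3 (α = 9): (9−10)(9−3)(9−6)(9−8) = (−1)·6·3·1 = −18 ≡ 8, so v_3 = 8^{−1} = 5 (mod 13).
  i = 4 (α = 6): (6−10)(6−3)(6−9)(6−8) = (−4)·3·(−3)·(−2) = −72 ≡ 6, so v_4 = 6^{−1} = 11 (mod 13).
  i = 5 (α = 8): (8−10)(8−3)(8−9)(8−6) = (−2)·5·(−1)·2 = 20 ≡ 7, so v_5 = 7^{−1} = 2 (mod 13).
  v = [10, 11, 5, 11, 2].
Step 2: syndromes of r = [2, 7, 12, 11, 9] (all sums mod 13).
  S_0 = Σ v_i r_i = 10·2 + 11·7 + 5·12 + 11·11 + 2·9 = 296 ≡ 10.
  S_1 = Σ v_i α_i r_i = 10·10·2 + 11·3·7 + 5·9·12 + 11·6·11 + 2·8·9 = 1841 ≡ 8.
  α_i^2 mod 13 = [9, 9, 3, 10, 12].
  S_2 = Σ v_i α_i^2 r_i = 10·9·2 + 11·9·7 + 5·3·12 + 11·10·11 + 2·12·9 = 2479 ≡ 9.
  S = (10, 8, 9) ≠ 0, so r is not a codeword (an error is present).
Step 3: locate the error. For a single error e at position i, S_ℓ = v_i·e·α_i^ℓ, so α_err = S_1/S_0.
  S_0^{−1} = 10^{−1} = 4 (mod 13), so α_err = 8·4 = 32 ≡ 6 = α_4. Error position i = 4.
  Consistency check: S_2/S_1 = 9·5 = 45 ≡ 6 = α_err ✓ (single-error assumption holds).
Step 4: error magnitude e = S_0/v_4 = S_0·∏_{j≠4}(α_4 − α_j) = 10·6 = 60 ≡ 8 (mod 13).
Step 5: correct position 4: c_4 = r_4 − e = 11 − 8 ≡ 3 (mod 13). Hence c = [2, 7, 12, 3, 9].
  Check: interpolating c through the α_i gives m(x) = 11 + 3·x (degree < 2) with m(α_i) = c_i for every i, so c is indeed a codeword.


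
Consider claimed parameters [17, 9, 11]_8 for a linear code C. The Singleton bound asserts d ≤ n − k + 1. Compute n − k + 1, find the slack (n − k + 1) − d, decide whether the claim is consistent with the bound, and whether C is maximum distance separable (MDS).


Singleton RHS = n − k + 1 = 9, slack = -2, bound violated (no such code; not MDS).

Singleton bound: d ≤ n − k + 1.
Here n = 17, k = 9, so n − k + 1 = 9.
Given d = 11, check d ≤ 9: NO.
Slack = (n − k + 1) − d = -2.
The slack is negative: d = 11 exceeds n − k + 1 = 9 by 2, so the Singleton bound is violated and no linear [17, 9, 11]_8 code can exist. In particular it is not MDS (MDS requires d = n − k + 1 exactly).
Description: the claimed parameters are [17, 9, 11]_8; such a code would be impossible (violates the Singleton bound).


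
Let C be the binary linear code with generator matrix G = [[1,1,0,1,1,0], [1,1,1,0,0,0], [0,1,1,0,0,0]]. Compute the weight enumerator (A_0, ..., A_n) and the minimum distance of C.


Weight distribution: A_0 = 1, A_1 = 1, A_2 = 1, A_3 = 3, A_4 = 2. Minimum distance d = 1.

Enumerate all 2^3 = 8 messages m ∈ F_2^3.
For each, compute codeword c = mG in F_2^6, then tally its weight.
  m = 000 → c = 000000, weight = 0.
  m = 100 → c = 110110, weight = 4.
  m = 010 → c = 111000, weight = 3.
  m = 110 → c = 001110, weight = 3.
  m = 001 → c = 011000, weight = 2.
  m = 101 → c = 101110, weight = 4.
  m = 011 → c = 100000, weight = 1.
  m = 111 → c = 010110, weight = 3.
Tally weights:
  weight 0: 1 codewords.
  weight 1: 1 codewords.
  weight 2: 1 codewords.
  weight 3: 3 codewords.
  weight 4: 2 codewords.
Minimum distance d = smallest w > 0 with A_w > 0 = 1.
Sanity: Σ A_w = 8 = 2^3 = 8 ✓.


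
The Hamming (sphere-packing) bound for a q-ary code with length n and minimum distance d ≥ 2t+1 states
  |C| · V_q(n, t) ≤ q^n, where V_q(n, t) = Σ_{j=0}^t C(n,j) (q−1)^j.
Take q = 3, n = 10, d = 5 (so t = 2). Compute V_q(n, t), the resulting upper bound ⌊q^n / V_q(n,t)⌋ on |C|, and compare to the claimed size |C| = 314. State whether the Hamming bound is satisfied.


V_q(n, t) = 201, q^n = 59049, Hamming bound = 293, |C| = 314 > bound (violated).

Step 1: Compute V_q(n, t) = Σ_{j=0}^2 C(n, j) (q−1)^j.
  j = 0: C(10,0)·(2)^0 = 1·1 = 1.
  j = 1: C(10,1)·(2)^1 = 10·2 = 20.
  j = 2: C(10,2)·(2)^2 = 45·4 = 180.
  V_q(n, t) = 1 + 20 + 180 = 201.
Step 2: q^n = 3^10 = 59049.
Step 3: Hamming bound ⌊q^n / V_q(n,t)⌋ = ⌊59049/201⌋ = 293.
Step 4: Compare |C| = 314 to 293: violated.
The claimed |C| lies above the Hamming bound, so no 3-ary code of length 10 with d ≥ 5 can have 314 codewords.


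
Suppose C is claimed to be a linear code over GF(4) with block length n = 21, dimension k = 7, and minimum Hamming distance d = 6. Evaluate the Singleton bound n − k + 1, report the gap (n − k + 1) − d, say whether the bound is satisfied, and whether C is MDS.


Singleton RHS = n − k + 1 = 15, slack = 9, bound satisfied, not MDS.

Singleton bound: d ≤ n − k + 1.
Here n = 21, k = 7, so n − k + 1 = 15.
Given d = 6, check d ≤ 15: YES.
Slack = (n − k + 1) − d = 9.
The code is NOT MDS (slack = 9 > 0).
Description: the claimed parameters are [21, 7, 6]_4; such a code would be non-MDS.


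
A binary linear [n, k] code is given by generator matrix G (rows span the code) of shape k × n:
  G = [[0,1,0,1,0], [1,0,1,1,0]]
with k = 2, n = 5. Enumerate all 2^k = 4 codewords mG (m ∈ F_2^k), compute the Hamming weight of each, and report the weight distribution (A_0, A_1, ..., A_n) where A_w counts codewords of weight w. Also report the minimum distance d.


Weight distribution: A_0 = 1, A_2 = 1, A_3 = 2. Minimum distance d = 2.

Enumerate all 2^2 = 4 messages m ∈ F_2^2.
For each, compute codeword c = mG in F_2^5, then tally its weight.
  m = 00 → c = 00000, weight = 0.
  m = 10 → c = 01010, weight = 2.
  m = 01 → c = 10110, weight = 3.
  m = 11 → c = 11100, weight = 3.
Tally weights:
  weight 0: 1 codewords.
  weight 2: 1 codewords.
  weight 3: 2 codewords.
Minimum distance d = smallest w > 0 with A_w > 0 = 2.
Sanity: Σ A_w = 4 = 2^2 = 4 ✓.


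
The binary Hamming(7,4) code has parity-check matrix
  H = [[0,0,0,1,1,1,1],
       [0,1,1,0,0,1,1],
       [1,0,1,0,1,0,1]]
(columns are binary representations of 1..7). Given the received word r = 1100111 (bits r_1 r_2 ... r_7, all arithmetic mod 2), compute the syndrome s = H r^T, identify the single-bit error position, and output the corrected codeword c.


s = (1, 1, 1)^T, error position = 7, corrected codeword c = 1100110

Compute s = H r^T mod 2 one row at a time:
  s_1 = 0 + 1 + 1 + 1 = 3 ≡ 1 (mod 2).
  s_2 = 1 + 0 + 1 + 1 = 3 ≡ 1 (mod 2).
  s_3 = 1 + 0 + 1 + 1 = 3 ≡ 1 (mod 2).
s = (1, 1, 1)^T — this equals column 7 of H (binary 111), so error is at position 7.
Correct: flip bit 7 of r = 1100111 to get c = 1100110.


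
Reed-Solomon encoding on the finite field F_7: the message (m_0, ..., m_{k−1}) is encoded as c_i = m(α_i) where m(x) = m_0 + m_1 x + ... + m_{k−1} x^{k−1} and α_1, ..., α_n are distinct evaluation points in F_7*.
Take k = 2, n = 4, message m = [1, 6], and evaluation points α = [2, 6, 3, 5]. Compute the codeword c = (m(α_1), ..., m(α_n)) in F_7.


c = [6, 2, 5, 3]

Message polynomial: m(x) = 1 + 6·x (mod 7).
For each evaluation point α_i, compute m(α_i) mod 7:
  α_1 = 2: Horner steps 6 → 6, so m(2) = 6.
  α_2 = 6: Horner steps 6 → 2, so m(6) = 2.
  α_3 = 3: Horner steps 6 → 5, so m(3) = 5.
  α_4 = 5: Horner steps 6 → 3, so m(5) = 3.
Codeword c = [6, 2, 5, 3] ∈ F_7^4.


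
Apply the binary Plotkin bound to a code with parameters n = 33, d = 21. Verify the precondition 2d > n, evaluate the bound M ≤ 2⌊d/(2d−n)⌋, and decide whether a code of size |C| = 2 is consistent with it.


Plotkin bound M ≤ 4; given |C| = 2 ≤ bound (satisfied).

Check applicability: 2d = 42, n = 33.
2d − n = 9 > 0, so Plotkin applies.
Compute d/(2d−n) = 21/9 ≈ 2.3333.
⌊d/(2d−n)⌋ = 2.
Plotkin bound: M ≤ 2·2 = 4.
Given |C| = 2, check: satisfied.
This |C| is below the Plotkin bound.


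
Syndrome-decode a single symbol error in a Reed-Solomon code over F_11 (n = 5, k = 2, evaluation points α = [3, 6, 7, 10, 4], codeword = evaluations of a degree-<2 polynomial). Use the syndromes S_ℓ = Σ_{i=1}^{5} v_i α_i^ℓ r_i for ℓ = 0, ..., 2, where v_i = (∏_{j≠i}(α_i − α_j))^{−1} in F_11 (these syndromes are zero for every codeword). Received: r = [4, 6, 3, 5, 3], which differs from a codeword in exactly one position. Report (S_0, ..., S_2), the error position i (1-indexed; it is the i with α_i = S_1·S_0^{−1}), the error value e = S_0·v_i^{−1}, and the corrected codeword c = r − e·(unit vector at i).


S = (3, 1, 4), error at position 5, error magnitude e = 2, c = [4, 6, 3, 5, 1].

Step 1: column multipliers v_i = (∏_{j≠i}(α_i − α_j))^{−1} mod 11.
  i = 1 (α = 3): (3−6)(3−7)(3−10)(3−4) = (−3)·(−4)·(−7)·(−1) = 84 ≡ 7, so v_1 = 7^{−1} = 8 (mod 11).
  i = 2 (α = 6): (6−3)(6−7)(6−10)(6−4) = 3·(−1)·(−4)·2 = 24 ≡ 2, so v_2 = 2^{−1} = 6 (mod 11).
  i = 3 (α = 7): (7−3)(7−6)(7−10)(7−4) = 4·1·(−3)·3 = −36 ≡ 8, so v_3 = 8^{−1} = 7 (mod 11).
  i = 4 (α = 10): (10−3)(10−6)(10−7)(10−4) = 7·4·3·6 = 504 ≡ 9, so v_4 = 9^{−1} = 5 (mod 11).
  i = 5 (α = 4): (4−3)(4−6)(4−7)(4−10) = 1·(−2)·(−3)·(−6) = −36 ≡ 8, so v_5 = 8^{−1} = 7 (mod 11).
  v = [8, 6, 7, 5, 7].
Step 2: syndromes of r = [4, 6, 3, 5, 3] (all sums mod 11).
  S_0 = Σ v_i r_i = 8·4 + 6·6 + 7·3 + 5·5 + 7·3 = 135 ≡ 3.
  S_1 = Σ v_i α_i r_i = 8·3·4 + 6·6·6 + 7·7·3 + 5·10·5 + 7·4·3 = 793 ≡ 1.
  α_i^2 mod 11 = [9, 3, 5, 1, 5].
  S_2 = Σ v_i α_i^2 r_i = 8·9·4 + 6·3·6 + 7·5·3 + 5·1·5 + 7·5·3 = 631 ≡ 4.
  S = (3, 1, 4) ≠ 0, so r is not a codeword (an error is present).
Step 3: locate the error. For a single error e at position i, S_ℓ = v_i·e·α_i^ℓ, so α_err = S_1/S_0.
  S_0^{−1} = 3^{−1} = 4 (mod 11), so α_err = 1·4 = 4 ≡ 4 = α_5. Error position i = 5.
  Consistency check: S_2/S_1 = 4·1 = 4 ≡ 4 = α_err ✓ (single-error assumption holds).
Step 4: error magnitude e = S_0/v_5 = S_0·∏_{j≠5}(α_5 − α_j) = 3·8 = 24 ≡ 2 (mod 11).
Step 5: correct position 5: c_5 = r_5 − e = 3 − 2 ≡ 1 (mod 11). Hence c = [4, 6, 3, 5, 1].
  Check: interpolating c through the α_i gives m(x) = 2 + 8·x (degree < 2) with m(α_i) = c_i for every i, so c is indeed a codeword.


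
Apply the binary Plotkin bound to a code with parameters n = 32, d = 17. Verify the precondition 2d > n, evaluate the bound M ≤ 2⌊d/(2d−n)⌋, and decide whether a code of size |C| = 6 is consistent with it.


Plotkin bound M ≤ 16; given |C| = 6 ≤ bound (satisfied).

Check applicability: 2d = 34, n = 32.
2d − n = 2 > 0, so Plotkin applies.
Compute d/(2d−n) = 17/2 ≈ 8.5000.
⌊d/(2d−n)⌋ = 8.
Plotkin bound: M ≤ 2·8 = 16.
Given |C| = 6, check: satisfied.
This |C| is below the Plotkin bound.
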